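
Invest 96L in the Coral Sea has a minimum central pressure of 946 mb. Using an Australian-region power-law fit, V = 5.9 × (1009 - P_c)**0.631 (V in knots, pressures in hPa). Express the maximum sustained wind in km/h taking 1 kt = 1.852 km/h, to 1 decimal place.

149.2 km/h

ΔP = 1009 − 946 = 63 mb.
V ≈ 5.9 × 63^0.631 = 5.9 × 13.658 ≈ 80.582 kt.
80.582 × 1.852 ≈ 149.24 km/h → 149.2 km/h.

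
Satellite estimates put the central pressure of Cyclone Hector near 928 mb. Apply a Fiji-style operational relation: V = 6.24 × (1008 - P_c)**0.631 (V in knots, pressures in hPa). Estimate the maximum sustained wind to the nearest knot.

99 kt

ΔP = 1008 − 928 = 80 mb.
80^0.631 ≈ 15.880.
V ≈ 6.24 × 15.880 ≈ 99.1 kt.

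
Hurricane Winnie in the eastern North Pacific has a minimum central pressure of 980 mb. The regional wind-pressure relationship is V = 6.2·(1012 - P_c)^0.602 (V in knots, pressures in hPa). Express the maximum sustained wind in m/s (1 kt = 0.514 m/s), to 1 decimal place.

ΔP = 1012 − 980 = 32 mb.
V ≈ 6.2 × 32^0.602 = 6.2 × 8.056 ≈ 49.945 kt.
49.945 × 0.514 ≈ 25.67 m/s → 25.7 m/s.

25.7 m/s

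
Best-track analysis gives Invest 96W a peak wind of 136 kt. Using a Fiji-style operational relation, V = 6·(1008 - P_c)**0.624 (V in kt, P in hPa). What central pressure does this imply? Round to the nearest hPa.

859 hPa

ΔP = (V / 6)^(1/0.624) = (136/6)^1.603.
136/6 = 22.667; 22.667^1.603 ≈ 148.63 hPa.
P_c = 1008 − 148.63 = 859.37 ≈ 859 hPa.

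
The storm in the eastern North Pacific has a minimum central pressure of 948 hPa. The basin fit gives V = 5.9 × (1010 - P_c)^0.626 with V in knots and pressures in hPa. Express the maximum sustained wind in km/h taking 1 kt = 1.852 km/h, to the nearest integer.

ΔP = 1010 − 948 = 62 hPa.
V ≈ 5.9 × 62^0.626 = 5.9 × 13.245 ≈ 78.143 kt.
78.143 × 1.852 ≈ 144.72 km/h → 145 km/h.

145 km/h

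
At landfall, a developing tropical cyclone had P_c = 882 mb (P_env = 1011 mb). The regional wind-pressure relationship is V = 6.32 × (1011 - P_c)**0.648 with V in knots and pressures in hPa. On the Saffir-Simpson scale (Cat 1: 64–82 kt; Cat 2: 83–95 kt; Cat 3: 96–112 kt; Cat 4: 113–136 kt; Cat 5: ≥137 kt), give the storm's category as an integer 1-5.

ΔP = 1011 − 882 = 129 mb.
V ≈ 6.32 × 129^0.648 = 6.32 × 23.32 ≈ 147 kt.
147 kt falls in the Category 5 band.

5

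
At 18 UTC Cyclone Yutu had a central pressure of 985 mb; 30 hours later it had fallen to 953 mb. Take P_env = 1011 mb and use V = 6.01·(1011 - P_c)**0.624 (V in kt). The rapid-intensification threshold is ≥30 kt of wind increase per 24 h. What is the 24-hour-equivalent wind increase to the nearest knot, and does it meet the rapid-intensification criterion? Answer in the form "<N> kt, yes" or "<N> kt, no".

24 kt, no

V₁: ΔP = 26, V ≈ 6.01 × 26^0.624 ≈ 45.90 kt.
V₂: ΔP = 58, V ≈ 6.01 × 58^0.624 ≈ 75.73 kt.
ΔV over 30 h = 29.83 kt → 24 h equivalent = 29.83 × 24/30 ≈ 23.86 kt.
24 kt < 30 kt ⇒ not rapid intensification.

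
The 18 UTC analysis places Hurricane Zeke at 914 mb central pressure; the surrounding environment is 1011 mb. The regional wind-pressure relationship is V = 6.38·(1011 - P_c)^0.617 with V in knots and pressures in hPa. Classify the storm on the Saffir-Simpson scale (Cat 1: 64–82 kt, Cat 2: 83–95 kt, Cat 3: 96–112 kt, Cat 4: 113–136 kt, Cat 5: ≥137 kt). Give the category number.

3

ΔP = 1011 − 914 = 97 mb.
V ≈ 6.38 × 97^0.617 = 6.38 × 16.82 ≈ 107 kt.
107 kt falls in the Category 3 band.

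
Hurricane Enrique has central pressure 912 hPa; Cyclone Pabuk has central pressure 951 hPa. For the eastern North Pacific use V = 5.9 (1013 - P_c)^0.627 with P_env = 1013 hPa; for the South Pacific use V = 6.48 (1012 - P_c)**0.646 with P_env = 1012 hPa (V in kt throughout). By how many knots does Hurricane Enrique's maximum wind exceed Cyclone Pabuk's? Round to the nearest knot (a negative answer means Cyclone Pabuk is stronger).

14 kt

Hurricane Enrique: ΔP = 101; V ≈ 5.9 × 101^0.627 ≈ 106.55 kt.
Cyclone Pabuk: ΔP = 61; V ≈ 6.48 × 61^0.646 ≈ 92.24 kt.
Difference ≈ 106.55 − 92.24 = 14.31 → 14 kt.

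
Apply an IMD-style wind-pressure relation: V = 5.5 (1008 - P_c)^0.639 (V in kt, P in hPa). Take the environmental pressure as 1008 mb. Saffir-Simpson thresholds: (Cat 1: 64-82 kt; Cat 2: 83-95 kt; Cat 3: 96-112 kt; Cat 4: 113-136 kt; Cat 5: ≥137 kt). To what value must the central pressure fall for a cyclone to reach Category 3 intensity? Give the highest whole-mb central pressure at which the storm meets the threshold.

920 mb

Category 3 begins at V = 96 kt.
Required ΔP = (96/5.5)^(1/0.639) = 17.455^1.565 ≈ 87.80 mb.
P_c ≤ 1008 − 87.80 = 920.20, so the highest integer P_c is 920 mb.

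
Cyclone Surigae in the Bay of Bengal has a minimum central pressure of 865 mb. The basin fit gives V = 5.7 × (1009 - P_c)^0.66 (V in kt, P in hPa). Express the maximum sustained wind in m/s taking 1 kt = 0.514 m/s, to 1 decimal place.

77.9 m/s

ΔP = 1009 − 865 = 144 mb.
V ≈ 5.7 × 144^0.66 = 5.7 × 26.578 ≈ 151.494 kt.
151.494 × 0.514 ≈ 77.87 m/s → 77.9 m/s.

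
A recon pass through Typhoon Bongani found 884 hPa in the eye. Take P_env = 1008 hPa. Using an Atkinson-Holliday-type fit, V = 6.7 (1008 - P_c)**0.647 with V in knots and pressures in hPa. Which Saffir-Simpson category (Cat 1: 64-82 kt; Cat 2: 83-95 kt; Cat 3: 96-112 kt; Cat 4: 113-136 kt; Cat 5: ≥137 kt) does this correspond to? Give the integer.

5

ΔP = 1008 − 884 = 124 hPa.
V ≈ 6.7 × 124^0.647 = 6.7 × 22.62 ≈ 152 kt.
152 kt falls in the Category 5 band.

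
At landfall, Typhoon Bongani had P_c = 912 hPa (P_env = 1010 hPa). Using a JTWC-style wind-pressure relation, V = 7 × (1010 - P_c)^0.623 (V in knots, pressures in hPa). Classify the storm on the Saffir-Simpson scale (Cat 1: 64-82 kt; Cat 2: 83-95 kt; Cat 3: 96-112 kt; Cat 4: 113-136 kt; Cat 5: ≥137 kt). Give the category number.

ΔP = 1010 − 912 = 98 hPa.
V ≈ 7 × 98^0.623 = 7 × 17.40 ≈ 122 kt.
122 kt falls in the Category 4 band.

4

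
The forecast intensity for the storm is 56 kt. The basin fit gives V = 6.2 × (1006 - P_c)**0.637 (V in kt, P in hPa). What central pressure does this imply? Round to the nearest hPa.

ΔP = (V / 6.2)^(1/0.637) = (56/6.2)^1.570.
56/6.2 = 9.032; 9.032^1.570 ≈ 31.66 hPa.
P_c = 1006 − 31.66 = 974.34 ≈ 974 hPa.

974 hPa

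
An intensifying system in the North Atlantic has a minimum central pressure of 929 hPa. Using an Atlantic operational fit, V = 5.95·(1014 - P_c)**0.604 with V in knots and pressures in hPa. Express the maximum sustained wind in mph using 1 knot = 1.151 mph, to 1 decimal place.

ΔP = 1014 − 929 = 85 hPa.
V ≈ 5.95 × 85^0.604 = 5.95 × 14.634 ≈ 87.073 kt.
87.073 × 1.151 ≈ 100.22 mph → 100.2 mph.

100.2 mph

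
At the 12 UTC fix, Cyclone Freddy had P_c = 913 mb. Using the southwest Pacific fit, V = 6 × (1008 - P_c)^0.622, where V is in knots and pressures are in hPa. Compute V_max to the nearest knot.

102 kt

ΔP = 1008 − 913 = 95 mb.
95^0.622 ≈ 16.988.
V ≈ 6 × 16.988 ≈ 101.9 kt.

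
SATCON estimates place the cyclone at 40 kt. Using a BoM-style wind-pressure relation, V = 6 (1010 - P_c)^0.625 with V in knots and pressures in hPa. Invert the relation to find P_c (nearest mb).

989 mb

ΔP = (V / 6)^(1/0.625) = (40/6)^1.600.
40/6 = 6.667; 6.667^1.600 ≈ 20.81 mb.
P_c = 1010 − 20.81 = 989.19 ≈ 989 mb.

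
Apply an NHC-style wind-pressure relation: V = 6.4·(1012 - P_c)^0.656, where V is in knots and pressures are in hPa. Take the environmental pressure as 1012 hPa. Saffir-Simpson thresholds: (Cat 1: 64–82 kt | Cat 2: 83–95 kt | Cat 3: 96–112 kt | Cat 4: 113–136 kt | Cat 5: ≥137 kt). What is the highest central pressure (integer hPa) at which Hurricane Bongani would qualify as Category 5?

905 hPa

Category 5 begins at V = 137 kt.
Required ΔP = (137/6.4)^(1/0.656) = 21.406^1.524 ≈ 106.72 hPa.
P_c ≤ 1012 − 106.72 = 905.28, so the highest integer P_c is 905 hPa.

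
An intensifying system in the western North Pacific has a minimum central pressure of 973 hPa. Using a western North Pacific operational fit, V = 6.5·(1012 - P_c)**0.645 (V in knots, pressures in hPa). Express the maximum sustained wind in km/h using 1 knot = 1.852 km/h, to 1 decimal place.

ΔP = 1012 − 973 = 39 hPa.
V ≈ 6.5 × 39^0.645 = 6.5 × 10.623 ≈ 69.048 kt.
69.048 × 1.852 ≈ 127.88 km/h → 127.9 km/h.

127.9 km/h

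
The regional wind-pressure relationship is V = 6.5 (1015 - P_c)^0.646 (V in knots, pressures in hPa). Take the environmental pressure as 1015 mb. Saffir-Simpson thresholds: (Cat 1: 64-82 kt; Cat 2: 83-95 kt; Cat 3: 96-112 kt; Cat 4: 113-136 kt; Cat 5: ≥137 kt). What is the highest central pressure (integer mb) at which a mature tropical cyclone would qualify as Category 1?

980 mb

Category 1 begins at V = 64 kt.
Required ΔP = (64/6.5)^(1/0.646) = 9.846^1.548 ≈ 34.48 mb.
P_c ≤ 1015 − 34.48 = 980.52, so the highest integer P_c is 980 mb.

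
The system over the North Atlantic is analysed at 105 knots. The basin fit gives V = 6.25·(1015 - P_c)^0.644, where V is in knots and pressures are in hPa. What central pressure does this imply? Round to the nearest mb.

935 mb

ΔP = (V / 6.25)^(1/0.644) = (105/6.25)^1.553.
105/6.25 = 16.800; 16.800^1.553 ≈ 79.92 mb.
P_c = 1015 − 79.92 = 935.08 ≈ 935 mb.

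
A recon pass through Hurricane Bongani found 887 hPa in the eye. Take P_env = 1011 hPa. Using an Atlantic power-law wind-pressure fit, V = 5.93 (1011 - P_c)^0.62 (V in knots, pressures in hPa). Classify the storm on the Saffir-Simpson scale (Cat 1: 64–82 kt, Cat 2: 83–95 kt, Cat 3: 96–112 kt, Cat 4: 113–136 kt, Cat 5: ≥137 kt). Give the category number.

ΔP = 1011 − 887 = 124 hPa.
V ≈ 5.93 × 124^0.62 = 5.93 × 19.86 ≈ 118 kt.
118 kt falls in the Category 4 band.

4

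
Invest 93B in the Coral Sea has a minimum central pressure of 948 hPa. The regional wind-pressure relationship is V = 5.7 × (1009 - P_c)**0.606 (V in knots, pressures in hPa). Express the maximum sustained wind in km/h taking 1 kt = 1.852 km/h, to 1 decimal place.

127.5 km/h

ΔP = 1009 − 948 = 61 hPa.
V ≈ 5.7 × 61^0.606 = 5.7 × 12.076 ≈ 68.831 kt.
68.831 × 1.852 ≈ 127.48 km/h → 127.5 km/h.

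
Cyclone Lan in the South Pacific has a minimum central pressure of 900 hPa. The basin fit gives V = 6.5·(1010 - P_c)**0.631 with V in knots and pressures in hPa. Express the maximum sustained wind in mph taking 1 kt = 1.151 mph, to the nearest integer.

ΔP = 1010 − 900 = 110 hPa.
V ≈ 6.5 × 110^0.631 = 6.5 × 19.414 ≈ 126.192 kt.
126.192 × 1.151 ≈ 145.25 mph → 145 mph.

145 mph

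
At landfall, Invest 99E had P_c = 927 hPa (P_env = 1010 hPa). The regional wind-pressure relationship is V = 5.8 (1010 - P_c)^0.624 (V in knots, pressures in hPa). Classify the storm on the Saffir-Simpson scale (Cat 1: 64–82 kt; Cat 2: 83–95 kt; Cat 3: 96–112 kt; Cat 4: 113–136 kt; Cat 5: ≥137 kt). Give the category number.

2

ΔP = 1010 − 927 = 83 hPa.
V ≈ 5.8 × 83^0.624 = 5.8 × 15.76 ≈ 91 kt.
91 kt falls in the Category 2 band.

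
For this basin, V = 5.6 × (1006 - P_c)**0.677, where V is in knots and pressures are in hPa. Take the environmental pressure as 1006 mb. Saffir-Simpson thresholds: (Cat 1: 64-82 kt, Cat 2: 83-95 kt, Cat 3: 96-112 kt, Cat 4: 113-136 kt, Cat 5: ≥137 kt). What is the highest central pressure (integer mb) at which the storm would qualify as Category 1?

Category 1 begins at V = 64 kt.
Required ΔP = (64/5.6)^(1/0.677) = 11.429^1.477 ≈ 36.54 mb.
P_c ≤ 1006 − 36.54 = 969.46, so the highest integer P_c is 969 mb.

969 mb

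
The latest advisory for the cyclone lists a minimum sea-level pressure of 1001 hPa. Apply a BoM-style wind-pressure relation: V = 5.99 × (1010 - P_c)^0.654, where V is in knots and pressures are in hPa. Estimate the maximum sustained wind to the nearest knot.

ΔP = 1010 − 1001 = 9 hPa.
9^0.654 ≈ 4.208.
V ≈ 5.99 × 4.208 ≈ 25.2 kt.

25 kt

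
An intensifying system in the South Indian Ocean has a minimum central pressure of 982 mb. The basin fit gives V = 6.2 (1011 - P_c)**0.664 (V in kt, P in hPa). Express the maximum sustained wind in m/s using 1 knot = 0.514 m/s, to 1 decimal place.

29.8 m/s

ΔP = 1011 − 982 = 29 mb.
V ≈ 6.2 × 29^0.664 = 6.2 × 9.355 ≈ 57.999 kt.
57.999 × 0.514 ≈ 29.81 m/s → 29.8 m/s.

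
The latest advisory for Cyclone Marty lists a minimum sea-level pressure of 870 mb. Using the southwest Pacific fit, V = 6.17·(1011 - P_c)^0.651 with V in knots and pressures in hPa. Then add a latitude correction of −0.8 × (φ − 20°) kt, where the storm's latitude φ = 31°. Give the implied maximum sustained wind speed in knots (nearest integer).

146 kt

ΔP = 1011 − 870 = 141 mb.
141^0.651 ≈ 25.069.
V ≈ 6.17 × 25.069 ≈ 154.7 kt.
Latitude correction: −0.8 × (31 − 20) = -8.8 kt.
Corrected V ≈ 145.9 kt → 146 kt.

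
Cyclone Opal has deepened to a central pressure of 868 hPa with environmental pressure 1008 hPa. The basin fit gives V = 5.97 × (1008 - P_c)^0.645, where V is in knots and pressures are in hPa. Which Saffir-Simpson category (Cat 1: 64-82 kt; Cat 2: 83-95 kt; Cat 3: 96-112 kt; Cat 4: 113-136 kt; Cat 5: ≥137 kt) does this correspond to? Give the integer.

ΔP = 1008 − 868 = 140 hPa.
V ≈ 5.97 × 140^0.645 = 5.97 × 24.22 ≈ 145 kt.
145 kt falls in the Category 5 band.

5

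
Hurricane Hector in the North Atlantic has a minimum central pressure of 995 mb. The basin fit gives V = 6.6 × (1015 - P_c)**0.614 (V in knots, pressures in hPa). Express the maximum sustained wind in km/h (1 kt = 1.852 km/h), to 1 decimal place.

ΔP = 1015 − 995 = 20 mb.
V ≈ 6.6 × 20^0.614 = 6.6 × 6.293 ≈ 41.531 kt.
41.531 × 1.852 ≈ 76.92 km/h → 76.9 km/h.

76.9 km/h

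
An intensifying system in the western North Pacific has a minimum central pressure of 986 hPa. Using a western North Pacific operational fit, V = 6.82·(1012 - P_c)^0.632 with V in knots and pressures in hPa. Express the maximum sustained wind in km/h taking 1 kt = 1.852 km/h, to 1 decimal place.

99.0 km/h

ΔP = 1012 − 986 = 26 hPa.
V ≈ 6.82 × 26^0.632 = 6.82 × 7.839 ≈ 53.462 kt.
53.462 × 1.852 ≈ 99.01 km/h → 99.0 km/h.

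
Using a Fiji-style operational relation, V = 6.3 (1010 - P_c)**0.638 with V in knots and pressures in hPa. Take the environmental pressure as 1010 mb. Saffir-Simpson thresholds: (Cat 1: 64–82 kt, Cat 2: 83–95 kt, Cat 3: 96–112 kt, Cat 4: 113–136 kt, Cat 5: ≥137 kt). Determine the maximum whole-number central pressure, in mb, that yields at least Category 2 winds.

953 mb

Category 2 begins at V = 83 kt.
Required ΔP = (83/6.3)^(1/0.638) = 13.175^1.567 ≈ 56.90 mb.
P_c ≤ 1010 − 56.90 = 953.10, so the highest integer P_c is 953 mb.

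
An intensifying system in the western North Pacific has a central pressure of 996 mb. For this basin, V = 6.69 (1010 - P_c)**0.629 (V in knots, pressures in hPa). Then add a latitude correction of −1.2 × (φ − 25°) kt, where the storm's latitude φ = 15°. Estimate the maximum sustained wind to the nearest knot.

ΔP = 1010 − 996 = 14 mb.
14^0.629 ≈ 5.259.
V ≈ 6.69 × 5.259 ≈ 35.2 kt.
Latitude correction: −1.2 × (15 − 25) = 12 kt.
Corrected V ≈ 47.2 kt → 47 kt.

47 kt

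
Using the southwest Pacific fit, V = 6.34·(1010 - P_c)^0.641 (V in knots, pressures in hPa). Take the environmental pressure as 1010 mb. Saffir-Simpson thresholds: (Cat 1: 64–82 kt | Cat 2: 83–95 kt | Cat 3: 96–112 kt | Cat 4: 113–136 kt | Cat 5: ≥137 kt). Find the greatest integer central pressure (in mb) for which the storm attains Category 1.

973 mb

Category 1 begins at V = 64 kt.
Required ΔP = (64/6.34)^(1/0.641) = 10.095^1.560 ≈ 36.85 mb.
P_c ≤ 1010 − 36.85 = 973.15, so the highest integer P_c is 973 mb.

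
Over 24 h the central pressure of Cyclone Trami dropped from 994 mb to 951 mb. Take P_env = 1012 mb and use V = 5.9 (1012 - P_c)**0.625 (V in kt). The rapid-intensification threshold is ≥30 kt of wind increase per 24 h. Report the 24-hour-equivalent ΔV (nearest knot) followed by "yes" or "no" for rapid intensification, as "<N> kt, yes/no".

V₁: ΔP = 18, V ≈ 5.9 × 18^0.625 ≈ 35.93 kt.
V₂: ΔP = 61, V ≈ 5.9 × 61^0.625 ≈ 77.03 kt.
ΔV over 24 h = 41.10 kt → 24 h equivalent = 41.10 × 24/24 ≈ 41.10 kt.
41 kt ≥ 30 kt ⇒ rapid intensification.

41 kt, yes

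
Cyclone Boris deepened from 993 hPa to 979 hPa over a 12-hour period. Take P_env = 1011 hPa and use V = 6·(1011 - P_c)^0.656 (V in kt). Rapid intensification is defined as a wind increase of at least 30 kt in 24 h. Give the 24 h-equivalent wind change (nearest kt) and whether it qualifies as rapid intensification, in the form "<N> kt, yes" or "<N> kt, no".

V₁: ΔP = 18, V ≈ 6 × 18^0.656 ≈ 39.96 kt.
V₂: ΔP = 32, V ≈ 6 × 32^0.656 ≈ 58.28 kt.
ΔV over 12 h = 18.32 kt → 24 h equivalent = 18.32 × 24/12 ≈ 36.64 kt.
37 kt ≥ 30 kt ⇒ rapid intensification.

37 kt, yes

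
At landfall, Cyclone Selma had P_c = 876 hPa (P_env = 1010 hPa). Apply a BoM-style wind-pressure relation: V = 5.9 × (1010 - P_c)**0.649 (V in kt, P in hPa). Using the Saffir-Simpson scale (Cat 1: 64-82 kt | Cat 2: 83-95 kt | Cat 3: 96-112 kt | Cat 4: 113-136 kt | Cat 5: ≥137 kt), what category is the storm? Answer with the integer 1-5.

5

ΔP = 1010 − 876 = 134 hPa.
V ≈ 5.9 × 134^0.649 = 5.9 × 24.02 ≈ 142 kt.
142 kt falls in the Category 5 band.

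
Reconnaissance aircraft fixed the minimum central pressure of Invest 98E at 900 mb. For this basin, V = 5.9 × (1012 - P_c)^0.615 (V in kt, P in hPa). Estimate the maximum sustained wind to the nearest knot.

107 kt

ΔP = 1012 − 900 = 112 mb.
112^0.615 ≈ 18.208.
V ≈ 5.9 × 18.208 ≈ 107.4 kt.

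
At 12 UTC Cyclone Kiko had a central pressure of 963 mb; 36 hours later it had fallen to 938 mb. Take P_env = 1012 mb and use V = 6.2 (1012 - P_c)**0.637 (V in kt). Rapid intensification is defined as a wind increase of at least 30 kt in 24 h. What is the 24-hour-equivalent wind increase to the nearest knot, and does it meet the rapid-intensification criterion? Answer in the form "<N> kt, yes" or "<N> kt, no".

V₁: ΔP = 49, V ≈ 6.2 × 49^0.637 ≈ 73.97 kt.
V₂: ΔP = 74, V ≈ 6.2 × 74^0.637 ≈ 96.18 kt.
ΔV over 36 h = 22.21 kt → 24 h equivalent = 22.21 × 24/36 ≈ 14.81 kt.
15 kt < 30 kt ⇒ not rapid intensification.

15 kt, no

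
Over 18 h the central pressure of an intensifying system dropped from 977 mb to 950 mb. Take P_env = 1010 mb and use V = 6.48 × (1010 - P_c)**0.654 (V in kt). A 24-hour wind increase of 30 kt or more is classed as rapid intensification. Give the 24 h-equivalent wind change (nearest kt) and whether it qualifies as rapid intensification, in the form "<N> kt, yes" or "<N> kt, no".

41 kt, yes

V₁: ΔP = 33, V ≈ 6.48 × 33^0.654 ≈ 63.78 kt.
V₂: ΔP = 60, V ≈ 6.48 × 60^0.654 ≈ 94.29 kt.
ΔV over 18 h = 30.51 kt → 24 h equivalent = 30.51 × 24/18 ≈ 40.68 kt.
41 kt ≥ 30 kt ⇒ rapid intensification.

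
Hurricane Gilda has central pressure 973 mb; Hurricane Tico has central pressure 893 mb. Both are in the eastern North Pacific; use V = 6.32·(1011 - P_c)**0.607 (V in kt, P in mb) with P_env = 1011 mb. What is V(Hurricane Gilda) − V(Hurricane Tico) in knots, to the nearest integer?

-57 kt

Hurricane Gilda: ΔP = 38; V ≈ 6.32 × 38^0.607 ≈ 57.50 kt.
Hurricane Tico: ΔP = 118; V ≈ 6.32 × 118^0.607 ≈ 114.38 kt.
Difference ≈ 57.50 − 114.38 = -56.88 → -57 kt.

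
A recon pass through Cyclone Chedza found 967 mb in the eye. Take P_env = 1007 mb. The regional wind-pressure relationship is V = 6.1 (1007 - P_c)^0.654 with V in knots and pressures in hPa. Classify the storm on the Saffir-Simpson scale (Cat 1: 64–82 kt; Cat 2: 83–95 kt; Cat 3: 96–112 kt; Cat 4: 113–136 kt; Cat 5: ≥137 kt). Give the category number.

ΔP = 1007 − 967 = 40 mb.
V ≈ 6.1 × 40^0.654 = 6.1 × 11.16 ≈ 68 kt.
68 kt falls in the Category 1 band.

1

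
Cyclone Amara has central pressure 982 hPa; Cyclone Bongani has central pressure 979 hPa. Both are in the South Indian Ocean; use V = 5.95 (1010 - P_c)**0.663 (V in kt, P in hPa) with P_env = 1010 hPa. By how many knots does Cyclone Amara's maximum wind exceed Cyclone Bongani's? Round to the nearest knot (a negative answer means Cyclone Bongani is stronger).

-4 kt

Cyclone Amara: ΔP = 28; V ≈ 5.95 × 28^0.663 ≈ 54.20 kt.
Cyclone Bongani: ΔP = 31; V ≈ 5.95 × 31^0.663 ≈ 57.98 kt.
Difference ≈ 54.20 − 57.98 = -3.78 → -4 kt.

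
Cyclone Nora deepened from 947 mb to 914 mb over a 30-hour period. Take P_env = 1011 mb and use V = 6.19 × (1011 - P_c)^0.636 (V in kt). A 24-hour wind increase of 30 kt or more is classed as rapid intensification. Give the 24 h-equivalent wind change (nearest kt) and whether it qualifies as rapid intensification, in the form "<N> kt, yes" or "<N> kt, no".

V₁: ΔP = 64, V ≈ 6.19 × 64^0.636 ≈ 87.18 kt.
V₂: ΔP = 97, V ≈ 6.19 × 97^0.636 ≈ 113.57 kt.
ΔV over 30 h = 26.39 kt → 24 h equivalent = 26.39 × 24/30 ≈ 21.11 kt.
21 kt < 30 kt ⇒ not rapid intensification.

21 kt, no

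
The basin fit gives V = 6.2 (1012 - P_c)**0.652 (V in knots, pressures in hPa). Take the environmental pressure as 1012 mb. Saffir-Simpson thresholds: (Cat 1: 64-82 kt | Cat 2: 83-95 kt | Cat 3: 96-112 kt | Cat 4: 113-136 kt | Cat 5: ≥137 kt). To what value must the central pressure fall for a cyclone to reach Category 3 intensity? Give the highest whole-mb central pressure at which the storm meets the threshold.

945 mb

Category 3 begins at V = 96 kt.
Required ΔP = (96/6.2)^(1/0.652) = 15.484^1.534 ≈ 66.83 mb.
P_c ≤ 1012 − 66.83 = 945.17, so the highest integer P_c is 945 mb.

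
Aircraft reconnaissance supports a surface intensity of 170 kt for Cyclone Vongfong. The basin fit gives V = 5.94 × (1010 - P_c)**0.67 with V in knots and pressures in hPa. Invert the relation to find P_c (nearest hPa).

861 hPa

ΔP = (V / 5.94)^(1/0.67) = (170/5.94)^1.493.
170/5.94 = 28.620; 28.620^1.493 ≈ 149.32 hPa.
P_c = 1010 − 149.32 = 860.68 ≈ 861 hPa.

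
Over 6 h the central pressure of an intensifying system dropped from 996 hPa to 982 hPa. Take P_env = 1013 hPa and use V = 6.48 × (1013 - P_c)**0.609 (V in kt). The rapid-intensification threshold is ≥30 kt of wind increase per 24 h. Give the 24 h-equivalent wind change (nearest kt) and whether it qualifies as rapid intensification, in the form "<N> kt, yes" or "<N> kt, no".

V₁: ΔP = 17, V ≈ 6.48 × 17^0.609 ≈ 36.38 kt.
V₂: ΔP = 31, V ≈ 6.48 × 31^0.609 ≈ 52.46 kt.
ΔV over 6 h = 16.08 kt → 24 h equivalent = 16.08 × 24/6 ≈ 64.32 kt.
64 kt ≥ 30 kt ⇒ rapid intensification.

64 kt, yes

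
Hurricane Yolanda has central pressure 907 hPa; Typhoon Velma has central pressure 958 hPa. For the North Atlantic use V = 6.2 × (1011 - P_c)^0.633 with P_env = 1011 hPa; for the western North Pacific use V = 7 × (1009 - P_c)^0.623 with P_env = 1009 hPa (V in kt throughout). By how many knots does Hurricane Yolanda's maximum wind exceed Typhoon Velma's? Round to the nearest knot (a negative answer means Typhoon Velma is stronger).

Hurricane Yolanda: ΔP = 104; V ≈ 6.2 × 104^0.633 ≈ 117.27 kt.
Typhoon Velma: ΔP = 51; V ≈ 7 × 51^0.623 ≈ 81.08 kt.
Difference ≈ 117.27 − 81.08 = 36.19 → 36 kt.

36 kt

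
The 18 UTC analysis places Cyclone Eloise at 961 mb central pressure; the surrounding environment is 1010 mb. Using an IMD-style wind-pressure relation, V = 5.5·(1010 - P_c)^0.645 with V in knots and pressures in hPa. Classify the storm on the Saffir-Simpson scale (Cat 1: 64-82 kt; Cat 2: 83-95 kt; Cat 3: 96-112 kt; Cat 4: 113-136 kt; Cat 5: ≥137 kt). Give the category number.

1

ΔP = 1010 − 961 = 49 mb.
V ≈ 5.5 × 49^0.645 = 5.5 × 12.31 ≈ 68 kt.
68 kt falls in the Category 1 band.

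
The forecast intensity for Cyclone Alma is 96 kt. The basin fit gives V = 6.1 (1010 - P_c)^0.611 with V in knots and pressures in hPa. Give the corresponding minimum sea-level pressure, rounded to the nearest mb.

ΔP = (V / 6.1)^(1/0.611) = (96/6.1)^1.637.
96/6.1 = 15.738; 15.738^1.637 ≈ 90.99 mb.
P_c = 1010 − 90.99 = 919.01 ≈ 919 mb.

919 mb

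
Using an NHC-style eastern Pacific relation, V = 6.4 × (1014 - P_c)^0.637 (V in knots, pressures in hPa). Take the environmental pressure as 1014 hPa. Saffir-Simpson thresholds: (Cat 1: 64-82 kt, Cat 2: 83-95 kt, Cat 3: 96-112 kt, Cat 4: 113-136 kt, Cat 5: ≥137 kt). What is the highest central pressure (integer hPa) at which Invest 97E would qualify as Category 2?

Category 2 begins at V = 83 kt.
Required ΔP = (83/6.4)^(1/0.637) = 12.969^1.570 ≈ 55.86 hPa.
P_c ≤ 1014 − 55.86 = 958.14, so the highest integer P_c is 958 hPa.

958 hPa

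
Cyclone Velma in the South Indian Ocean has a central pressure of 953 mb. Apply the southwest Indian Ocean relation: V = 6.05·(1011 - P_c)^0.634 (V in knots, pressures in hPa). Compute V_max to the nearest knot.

ΔP = 1011 − 953 = 58 mb.
58^0.634 ≈ 13.122.
V ≈ 6.05 × 13.122 ≈ 79.4 kt.

79 kt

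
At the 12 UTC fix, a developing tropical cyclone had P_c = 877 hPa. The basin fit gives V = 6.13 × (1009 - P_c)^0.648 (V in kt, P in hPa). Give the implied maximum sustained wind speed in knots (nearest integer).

145 kt

ΔP = 1009 − 877 = 132 hPa.
132^0.648 ≈ 23.666.
V ≈ 6.13 × 23.666 ≈ 145.1 kt.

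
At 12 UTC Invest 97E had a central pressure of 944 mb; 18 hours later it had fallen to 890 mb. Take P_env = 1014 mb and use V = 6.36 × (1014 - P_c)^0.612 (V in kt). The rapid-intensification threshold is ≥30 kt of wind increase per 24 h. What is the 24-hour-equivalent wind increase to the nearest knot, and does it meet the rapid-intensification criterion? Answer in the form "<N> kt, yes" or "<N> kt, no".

48 kt, yes

V₁: ΔP = 70, V ≈ 6.36 × 70^0.612 ≈ 85.64 kt.
V₂: ΔP = 124, V ≈ 6.36 × 124^0.612 ≈ 121.52 kt.
ΔV over 18 h = 35.88 kt → 24 h equivalent = 35.88 × 24/18 ≈ 47.84 kt.
48 kt ≥ 30 kt ⇒ rapid intensification.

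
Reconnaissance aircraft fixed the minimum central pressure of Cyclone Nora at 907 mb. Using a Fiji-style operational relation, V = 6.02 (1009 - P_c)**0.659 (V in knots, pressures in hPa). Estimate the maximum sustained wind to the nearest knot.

ΔP = 1009 − 907 = 102 mb.
102^0.659 ≈ 21.070.
V ≈ 6.02 × 21.070 ≈ 126.8 kt.

127 kt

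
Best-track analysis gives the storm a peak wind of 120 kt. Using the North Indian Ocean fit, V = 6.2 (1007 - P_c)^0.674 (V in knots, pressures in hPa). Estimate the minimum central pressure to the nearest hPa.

ΔP = (V / 6.2)^(1/0.674) = (120/6.2)^1.484.
120/6.2 = 19.355; 19.355^1.484 ≈ 81.13 hPa.
P_c = 1007 − 81.13 = 925.87 ≈ 926 hPa.

926 hPa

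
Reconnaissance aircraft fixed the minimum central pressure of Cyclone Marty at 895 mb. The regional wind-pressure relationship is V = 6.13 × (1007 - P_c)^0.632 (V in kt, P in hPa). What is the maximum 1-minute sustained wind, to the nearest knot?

ΔP = 1007 − 895 = 112 mb.
112^0.632 ≈ 19.729.
V ≈ 6.13 × 19.729 ≈ 120.9 kt.

121 kt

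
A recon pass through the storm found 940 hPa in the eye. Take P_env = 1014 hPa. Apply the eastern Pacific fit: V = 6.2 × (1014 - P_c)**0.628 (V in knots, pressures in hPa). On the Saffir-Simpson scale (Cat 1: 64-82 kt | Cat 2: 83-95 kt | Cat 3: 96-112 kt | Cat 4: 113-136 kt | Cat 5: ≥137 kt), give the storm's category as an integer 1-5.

ΔP = 1014 − 940 = 74 hPa.
V ≈ 6.2 × 74^0.628 = 6.2 × 14.92 ≈ 93 kt.
93 kt falls in the Category 2 band.

2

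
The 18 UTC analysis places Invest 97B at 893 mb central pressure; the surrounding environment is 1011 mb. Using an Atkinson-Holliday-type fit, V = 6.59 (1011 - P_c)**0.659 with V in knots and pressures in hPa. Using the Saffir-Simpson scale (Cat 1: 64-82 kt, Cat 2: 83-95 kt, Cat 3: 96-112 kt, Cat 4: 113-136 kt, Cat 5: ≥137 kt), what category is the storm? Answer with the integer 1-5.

5

ΔP = 1011 − 893 = 118 mb.
V ≈ 6.59 × 118^0.659 = 6.59 × 23.19 ≈ 153 kt.
153 kt falls in the Category 5 band.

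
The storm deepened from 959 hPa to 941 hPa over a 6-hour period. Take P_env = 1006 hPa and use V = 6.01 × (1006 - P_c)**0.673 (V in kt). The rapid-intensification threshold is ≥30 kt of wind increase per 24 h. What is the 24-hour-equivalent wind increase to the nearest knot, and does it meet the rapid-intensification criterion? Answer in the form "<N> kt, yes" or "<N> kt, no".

V₁: ΔP = 47, V ≈ 6.01 × 47^0.673 ≈ 80.20 kt.
V₂: ΔP = 65, V ≈ 6.01 × 65^0.673 ≈ 99.76 kt.
ΔV over 6 h = 19.56 kt → 24 h equivalent = 19.56 × 24/6 ≈ 78.24 kt.
78 kt ≥ 30 kt ⇒ rapid intensification.

78 kt, yes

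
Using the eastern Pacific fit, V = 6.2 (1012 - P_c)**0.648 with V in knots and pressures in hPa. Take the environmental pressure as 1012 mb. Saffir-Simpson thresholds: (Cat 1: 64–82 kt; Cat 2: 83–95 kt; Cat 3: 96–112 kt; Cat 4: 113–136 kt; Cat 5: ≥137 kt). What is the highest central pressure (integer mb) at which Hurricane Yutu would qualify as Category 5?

Category 5 begins at V = 137 kt.
Required ΔP = (137/6.2)^(1/0.648) = 22.097^1.543 ≈ 118.74 mb.
P_c ≤ 1012 − 118.74 = 893.26, so the highest integer P_c is 893 mb.

893 mb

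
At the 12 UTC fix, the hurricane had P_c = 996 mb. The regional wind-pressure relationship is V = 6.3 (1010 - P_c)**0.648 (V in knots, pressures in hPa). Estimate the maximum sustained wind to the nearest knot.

35 kt

ΔP = 1010 − 996 = 14 mb.
14^0.648 ≈ 5.530.
V ≈ 6.3 × 5.530 ≈ 34.8 kt.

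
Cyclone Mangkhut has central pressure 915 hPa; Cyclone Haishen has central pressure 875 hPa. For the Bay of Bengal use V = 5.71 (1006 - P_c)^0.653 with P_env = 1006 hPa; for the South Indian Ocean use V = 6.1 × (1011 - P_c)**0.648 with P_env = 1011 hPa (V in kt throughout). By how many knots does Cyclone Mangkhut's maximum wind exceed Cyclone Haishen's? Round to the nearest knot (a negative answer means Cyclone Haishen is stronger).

Cyclone Mangkhut: ΔP = 91; V ≈ 5.71 × 91^0.653 ≈ 108.62 kt.
Cyclone Haishen: ΔP = 136; V ≈ 6.1 × 136^0.648 ≈ 147.18 kt.
Difference ≈ 108.62 − 147.18 = -38.56 → -39 kt.

-39 kt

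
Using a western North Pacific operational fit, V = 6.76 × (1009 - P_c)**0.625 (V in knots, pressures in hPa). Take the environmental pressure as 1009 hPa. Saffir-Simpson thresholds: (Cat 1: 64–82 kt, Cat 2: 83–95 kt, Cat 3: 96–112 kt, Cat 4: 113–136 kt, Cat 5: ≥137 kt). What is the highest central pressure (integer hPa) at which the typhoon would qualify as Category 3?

939 hPa

Category 3 begins at V = 96 kt.
Required ΔP = (96/6.76)^(1/0.625) = 14.201^1.600 ≈ 69.78 hPa.
P_c ≤ 1009 − 69.78 = 939.22, so the highest integer P_c is 939 hPa.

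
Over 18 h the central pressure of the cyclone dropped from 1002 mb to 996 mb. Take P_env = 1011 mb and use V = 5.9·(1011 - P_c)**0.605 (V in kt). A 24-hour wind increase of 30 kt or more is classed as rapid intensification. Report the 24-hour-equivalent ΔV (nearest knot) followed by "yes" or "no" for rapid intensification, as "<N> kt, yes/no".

11 kt, no

V₁: ΔP = 9, V ≈ 5.9 × 9^0.605 ≈ 22.29 kt.
V₂: ΔP = 15, V ≈ 5.9 × 15^0.605 ≈ 30.37 kt.
ΔV over 18 h = 8.08 kt → 24 h equivalent = 8.08 × 24/18 ≈ 10.77 kt.
11 kt < 30 kt ⇒ not rapid intensification.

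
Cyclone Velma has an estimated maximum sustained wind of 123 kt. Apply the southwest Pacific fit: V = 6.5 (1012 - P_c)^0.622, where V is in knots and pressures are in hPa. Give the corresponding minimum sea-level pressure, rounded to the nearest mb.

899 mb

ΔP = (V / 6.5)^(1/0.622) = (123/6.5)^1.608.
123/6.5 = 18.923; 18.923^1.608 ≈ 112.99 mb.
P_c = 1012 − 112.99 = 899.01 ≈ 899 mb.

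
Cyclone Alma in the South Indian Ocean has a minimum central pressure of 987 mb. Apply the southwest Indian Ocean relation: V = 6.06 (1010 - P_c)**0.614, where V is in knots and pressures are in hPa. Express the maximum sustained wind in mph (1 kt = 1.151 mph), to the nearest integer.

ΔP = 1010 − 987 = 23 mb.
V ≈ 6.06 × 23^0.614 = 6.06 × 6.856 ≈ 41.550 kt.
41.550 × 1.151 ≈ 47.82 mph → 48 mph.

48 mph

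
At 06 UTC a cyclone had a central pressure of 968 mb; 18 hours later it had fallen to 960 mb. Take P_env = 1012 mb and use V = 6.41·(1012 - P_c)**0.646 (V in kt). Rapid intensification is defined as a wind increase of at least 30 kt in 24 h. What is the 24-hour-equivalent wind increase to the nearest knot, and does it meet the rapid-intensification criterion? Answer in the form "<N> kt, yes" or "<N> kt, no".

11 kt, no

V₁: ΔP = 44, V ≈ 6.41 × 44^0.646 ≈ 73.88 kt.
V₂: ΔP = 52, V ≈ 6.41 × 52^0.646 ≈ 82.30 kt.
ΔV over 18 h = 8.42 kt → 24 h equivalent = 8.42 × 24/18 ≈ 11.23 kt.
11 kt < 30 kt ⇒ not rapid intensification.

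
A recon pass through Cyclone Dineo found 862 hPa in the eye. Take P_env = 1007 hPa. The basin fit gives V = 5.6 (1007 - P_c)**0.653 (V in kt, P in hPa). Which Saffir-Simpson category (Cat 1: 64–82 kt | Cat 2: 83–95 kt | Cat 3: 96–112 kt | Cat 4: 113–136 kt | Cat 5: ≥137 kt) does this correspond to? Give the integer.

5

ΔP = 1007 − 862 = 145 hPa.
V ≈ 5.6 × 145^0.653 = 5.6 × 25.79 ≈ 144 kt.
144 kt falls in the Category 5 band.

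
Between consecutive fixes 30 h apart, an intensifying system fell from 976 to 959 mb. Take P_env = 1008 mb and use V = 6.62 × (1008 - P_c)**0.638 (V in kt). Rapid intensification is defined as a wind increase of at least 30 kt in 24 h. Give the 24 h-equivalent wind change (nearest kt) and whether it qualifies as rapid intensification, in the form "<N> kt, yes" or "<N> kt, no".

15 kt, no

V₁: ΔP = 32, V ≈ 6.62 × 32^0.638 ≈ 60.41 kt.
V₂: ΔP = 49, V ≈ 6.62 × 49^0.638 ≈ 79.29 kt.
ΔV over 30 h = 18.88 kt → 24 h equivalent = 18.88 × 24/30 ≈ 15.10 kt.
15 kt < 30 kt ⇒ not rapid intensification.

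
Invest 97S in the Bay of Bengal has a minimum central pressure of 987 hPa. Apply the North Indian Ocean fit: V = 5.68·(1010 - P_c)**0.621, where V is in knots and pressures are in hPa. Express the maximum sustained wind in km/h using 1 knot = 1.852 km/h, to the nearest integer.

74 km/h

ΔP = 1010 − 987 = 23 hPa.
V ≈ 5.68 × 23^0.621 = 5.68 × 7.009 ≈ 39.809 kt.
39.809 × 1.852 ≈ 73.73 km/h → 74 km/h.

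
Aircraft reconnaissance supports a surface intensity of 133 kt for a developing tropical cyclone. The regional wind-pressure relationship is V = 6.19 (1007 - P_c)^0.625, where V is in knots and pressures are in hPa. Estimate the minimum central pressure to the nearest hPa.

872 hPa

ΔP = (V / 6.19)^(1/0.625) = (133/6.19)^1.600.
133/6.19 = 21.486; 21.486^1.600 ≈ 135.35 hPa.
P_c = 1007 − 135.35 = 871.65 ≈ 872 hPa.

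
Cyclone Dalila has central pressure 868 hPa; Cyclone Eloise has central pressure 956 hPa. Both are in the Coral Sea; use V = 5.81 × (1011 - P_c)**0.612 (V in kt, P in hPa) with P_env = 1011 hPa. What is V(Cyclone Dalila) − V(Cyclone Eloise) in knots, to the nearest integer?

Cyclone Dalila: ΔP = 143; V ≈ 5.81 × 143^0.612 ≈ 121.13 kt.
Cyclone Eloise: ΔP = 55; V ≈ 5.81 × 55^0.612 ≈ 67.50 kt.
Difference ≈ 121.13 − 67.50 = 53.63 → 54 kt.

54 kt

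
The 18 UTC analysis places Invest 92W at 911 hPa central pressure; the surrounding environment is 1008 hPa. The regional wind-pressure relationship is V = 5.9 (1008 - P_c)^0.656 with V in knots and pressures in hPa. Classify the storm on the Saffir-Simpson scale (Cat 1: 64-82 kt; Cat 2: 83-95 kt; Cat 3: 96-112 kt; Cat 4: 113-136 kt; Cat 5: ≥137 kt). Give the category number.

4

ΔP = 1008 − 911 = 97 hPa.
V ≈ 5.9 × 97^0.656 = 5.9 × 20.11 ≈ 119 kt.
119 kt falls in the Category 4 band.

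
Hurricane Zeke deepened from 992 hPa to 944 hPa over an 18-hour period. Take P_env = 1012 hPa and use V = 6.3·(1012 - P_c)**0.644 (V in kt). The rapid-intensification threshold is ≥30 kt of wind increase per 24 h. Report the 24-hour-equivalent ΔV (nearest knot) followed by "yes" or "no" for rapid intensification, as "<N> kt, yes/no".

69 kt, yes

V₁: ΔP = 20, V ≈ 6.3 × 20^0.644 ≈ 43.37 kt.
V₂: ΔP = 68, V ≈ 6.3 × 68^0.644 ≈ 95.38 kt.
ΔV over 18 h = 52.01 kt → 24 h equivalent = 52.01 × 24/18 ≈ 69.35 kt.
69 kt ≥ 30 kt ⇒ rapid intensification.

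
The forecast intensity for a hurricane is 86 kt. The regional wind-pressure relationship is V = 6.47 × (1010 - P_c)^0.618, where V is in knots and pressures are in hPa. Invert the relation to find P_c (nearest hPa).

944 hPa

ΔP = (V / 6.47)^(1/0.618) = (86/6.47)^1.618.
86/6.47 = 13.292; 13.292^1.618 ≈ 65.78 hPa.
P_c = 1010 − 65.78 = 944.22 ≈ 944 hPa.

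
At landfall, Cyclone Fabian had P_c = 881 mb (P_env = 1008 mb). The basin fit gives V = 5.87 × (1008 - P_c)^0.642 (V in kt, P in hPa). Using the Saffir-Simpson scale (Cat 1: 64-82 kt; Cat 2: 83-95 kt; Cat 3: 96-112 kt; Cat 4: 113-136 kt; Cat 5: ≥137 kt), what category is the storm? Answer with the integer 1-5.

ΔP = 1008 − 881 = 127 mb.
V ≈ 5.87 × 127^0.642 = 5.87 × 22.42 ≈ 132 kt.
132 kt falls in the Category 4 band.

4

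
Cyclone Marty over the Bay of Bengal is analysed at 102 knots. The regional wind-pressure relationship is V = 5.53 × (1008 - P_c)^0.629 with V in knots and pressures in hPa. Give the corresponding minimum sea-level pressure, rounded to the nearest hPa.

ΔP = (V / 5.53)^(1/0.629) = (102/5.53)^1.590.
102/5.53 = 18.445; 18.445^1.590 ≈ 102.92 hPa.
P_c = 1008 − 102.92 = 905.08 ≈ 905 hPa.

905 hPa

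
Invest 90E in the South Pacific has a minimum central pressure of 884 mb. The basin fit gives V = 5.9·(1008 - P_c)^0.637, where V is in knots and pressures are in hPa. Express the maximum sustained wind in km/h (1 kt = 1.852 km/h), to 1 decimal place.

ΔP = 1008 − 884 = 124 mb.
V ≈ 5.9 × 124^0.637 = 5.9 × 21.553 ≈ 127.163 kt.
127.163 × 1.852 ≈ 235.51 km/h → 235.5 km/h.

235.5 km/h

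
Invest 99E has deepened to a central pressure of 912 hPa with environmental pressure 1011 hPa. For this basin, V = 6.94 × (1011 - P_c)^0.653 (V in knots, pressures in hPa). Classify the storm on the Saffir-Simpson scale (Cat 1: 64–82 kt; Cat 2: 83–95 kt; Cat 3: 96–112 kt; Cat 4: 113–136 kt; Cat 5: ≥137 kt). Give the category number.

5

ΔP = 1011 − 912 = 99 hPa.
V ≈ 6.94 × 99^0.653 = 6.94 × 20.10 ≈ 139 kt.
139 kt falls in the Category 5 band.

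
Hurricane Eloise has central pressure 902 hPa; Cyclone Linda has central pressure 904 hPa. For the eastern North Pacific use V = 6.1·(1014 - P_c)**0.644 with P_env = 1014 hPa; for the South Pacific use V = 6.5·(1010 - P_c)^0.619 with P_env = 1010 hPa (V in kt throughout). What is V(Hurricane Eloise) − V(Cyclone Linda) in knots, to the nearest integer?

Hurricane Eloise: ΔP = 112; V ≈ 6.1 × 112^0.644 ≈ 127.36 kt.
Cyclone Linda: ΔP = 106; V ≈ 6.5 × 106^0.619 ≈ 116.57 kt.
Difference ≈ 127.36 − 116.57 = 10.79 → 11 kt.

11 kt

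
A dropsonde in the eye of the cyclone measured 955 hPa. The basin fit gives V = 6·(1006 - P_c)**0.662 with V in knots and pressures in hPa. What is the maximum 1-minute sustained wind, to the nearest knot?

81 kt

ΔP = 1006 − 955 = 51 hPa.
51^0.662 ≈ 13.502.
V ≈ 6 × 13.502 ≈ 81.0 kt.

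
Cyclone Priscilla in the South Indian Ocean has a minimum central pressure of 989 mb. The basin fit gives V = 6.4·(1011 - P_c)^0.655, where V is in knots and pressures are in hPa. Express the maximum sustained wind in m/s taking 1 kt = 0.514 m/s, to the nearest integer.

25 m/s

ΔP = 1011 − 989 = 22 mb.
V ≈ 6.4 × 22^0.655 = 6.4 × 7.573 ≈ 48.469 kt.
48.469 × 0.514 ≈ 24.91 m/s → 25 m/s.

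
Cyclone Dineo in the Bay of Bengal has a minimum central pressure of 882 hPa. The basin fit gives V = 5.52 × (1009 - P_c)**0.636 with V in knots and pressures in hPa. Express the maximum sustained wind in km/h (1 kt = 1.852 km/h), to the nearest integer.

223 km/h

ΔP = 1009 − 882 = 127 hPa.
V ≈ 5.52 × 127^0.636 = 5.52 × 21.778 ≈ 120.215 kt.
120.215 × 1.852 ≈ 222.64 km/h → 223 km/h.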